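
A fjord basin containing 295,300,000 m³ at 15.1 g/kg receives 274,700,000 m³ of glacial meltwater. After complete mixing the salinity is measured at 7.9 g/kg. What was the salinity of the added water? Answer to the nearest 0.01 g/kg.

0.16 g/kg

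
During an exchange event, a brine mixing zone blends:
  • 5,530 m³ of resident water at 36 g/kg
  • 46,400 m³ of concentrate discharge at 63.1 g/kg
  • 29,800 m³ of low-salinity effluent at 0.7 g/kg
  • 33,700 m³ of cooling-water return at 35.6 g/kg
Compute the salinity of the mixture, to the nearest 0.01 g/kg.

37.66 g/kg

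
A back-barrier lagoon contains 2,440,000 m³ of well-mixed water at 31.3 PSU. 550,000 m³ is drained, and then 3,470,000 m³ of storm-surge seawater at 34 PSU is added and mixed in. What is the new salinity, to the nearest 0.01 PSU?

33.05 PSU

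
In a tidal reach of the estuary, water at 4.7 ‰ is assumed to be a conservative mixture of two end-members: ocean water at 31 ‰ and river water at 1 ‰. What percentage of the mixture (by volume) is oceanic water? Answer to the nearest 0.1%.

12.3%

Let g be the oceanic fraction. Salt balance per unit volume:
g×31 + (1−g)×1 = 4.7
g = (4.7 − 1) / (31 − 1) = 3.7/30 = 0.1233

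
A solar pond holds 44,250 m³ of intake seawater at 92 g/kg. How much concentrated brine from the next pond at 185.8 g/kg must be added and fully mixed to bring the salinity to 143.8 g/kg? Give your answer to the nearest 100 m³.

Salt balance: 44,250×92 + V×185.8 = (44,250+V)×143.8
4,071,000 + 185.8V = 6,363,150 + 143.8V
2,292,150 = 42V
V = 54,575 m³

54600 m³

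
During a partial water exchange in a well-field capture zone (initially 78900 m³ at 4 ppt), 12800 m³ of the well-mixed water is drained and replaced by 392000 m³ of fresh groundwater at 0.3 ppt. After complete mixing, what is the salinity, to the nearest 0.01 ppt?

Remaining after removal: 66,100 m³ at 4 ppt (salt = 264,400)
After addition: salt = 264,400 + 392,000×0.3 = 382,000; volume = 458,100 m³
S = 382,000 / 458,100 = 0.8339 ppt

0.83 ppt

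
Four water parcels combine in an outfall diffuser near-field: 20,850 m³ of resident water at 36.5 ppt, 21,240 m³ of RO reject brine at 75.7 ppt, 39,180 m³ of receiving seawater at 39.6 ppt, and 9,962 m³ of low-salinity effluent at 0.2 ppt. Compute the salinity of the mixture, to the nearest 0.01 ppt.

42.99 ppt

Conserving salt mass:
salt = 20,850×36.5 + 21,240×75.7 + 39,180×39.6 + 9,962×0.2 = 761,025 + 1,607,868 + 1,551,528 + 1,992.4 = 3,922,413.4
volume = 20,850 + 21,240 + 39,180 + 9,962 = 91,232 m³
S = 3,922,413.4 / 91,232 = 42.9938 ppt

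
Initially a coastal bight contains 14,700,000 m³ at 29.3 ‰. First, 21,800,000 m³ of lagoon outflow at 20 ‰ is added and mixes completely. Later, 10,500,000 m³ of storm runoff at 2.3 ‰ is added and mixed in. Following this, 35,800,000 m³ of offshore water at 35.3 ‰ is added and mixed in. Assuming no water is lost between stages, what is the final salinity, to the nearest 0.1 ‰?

26.0 ‰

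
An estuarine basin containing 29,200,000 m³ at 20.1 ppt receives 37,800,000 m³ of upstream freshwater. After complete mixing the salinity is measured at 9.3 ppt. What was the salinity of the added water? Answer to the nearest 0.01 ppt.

Salt balance: 29,200,000×20.1 + 37,800,000×S = 67,000,000×9.3
586,920,000 + 37,800,000·S = 623,100,000
S = (623,100,000 − 586,920,000) / 37,800,000 = 0.9571 ppt

0.96 ppt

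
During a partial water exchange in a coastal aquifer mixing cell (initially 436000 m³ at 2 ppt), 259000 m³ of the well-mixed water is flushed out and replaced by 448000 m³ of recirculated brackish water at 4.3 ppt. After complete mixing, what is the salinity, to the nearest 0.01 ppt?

3.65 ppt

Remaining after removal: 177,000 m³ at 2 ppt (salt = 354,000)
After addition: salt = 354,000 + 448,000×4.3 = 2,280,400; volume = 625,000 m³
S = 2,280,400 / 625,000 = 3.6486 ppt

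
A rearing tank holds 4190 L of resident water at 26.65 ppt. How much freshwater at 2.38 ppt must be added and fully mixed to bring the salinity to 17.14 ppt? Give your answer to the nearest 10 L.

2700 L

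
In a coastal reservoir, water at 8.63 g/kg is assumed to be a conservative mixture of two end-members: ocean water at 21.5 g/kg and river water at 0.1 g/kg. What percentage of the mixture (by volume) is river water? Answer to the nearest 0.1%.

Let f be the freshwater fraction. Salt balance per unit volume:
f×0.1 + (1−f)×21.5 = 8.63
f = (21.5 − 8.63) / (21.5 − 0.1) = 12.87/21.4 = 0.6014

60.1%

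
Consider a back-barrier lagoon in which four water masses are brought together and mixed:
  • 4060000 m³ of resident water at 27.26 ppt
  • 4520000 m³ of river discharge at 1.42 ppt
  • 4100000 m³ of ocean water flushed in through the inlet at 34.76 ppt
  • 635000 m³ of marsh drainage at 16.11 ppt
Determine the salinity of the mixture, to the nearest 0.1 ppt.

20.3 ppt

Weighted by volume,
salt = 4,060,000×27.26 + 4,520,000×1.42 + 4,100,000×34.76 + 635,000×16.11 = 110,675,600 + 6,418,400 + 142,516,000 + 10,229,850 = 269,839,850
volume = 4,060,000 + 4,520,000 + 4,100,000 + 635,000 = 13,315,000 m³
S = 269,839,850 / 13,315,000 = 20.266 ppt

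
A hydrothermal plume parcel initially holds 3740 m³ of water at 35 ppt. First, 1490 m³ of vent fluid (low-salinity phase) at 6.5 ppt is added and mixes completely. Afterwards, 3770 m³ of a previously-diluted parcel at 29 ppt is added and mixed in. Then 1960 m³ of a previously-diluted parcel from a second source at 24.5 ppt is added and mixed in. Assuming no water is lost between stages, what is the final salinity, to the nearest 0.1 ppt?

27.2 ppt

Total salt / total volume:
Initial salt = 3,740×35 = 130,900
After stage 1: salt = 130,900 + 1,490×6.5 = 140,585; volume = 5,230 m³; S = 26.88 ppt
After stage 2: salt = 140,585 + 3,770×29 = 249,915; volume = 9,000 m³; S = 27.768 ppt
After stage 3: salt = 249,915 + 1,960×24.5 = 297,935; volume = 10,960 m³
S = 297,935 / 10,960 = 27.1839 ppt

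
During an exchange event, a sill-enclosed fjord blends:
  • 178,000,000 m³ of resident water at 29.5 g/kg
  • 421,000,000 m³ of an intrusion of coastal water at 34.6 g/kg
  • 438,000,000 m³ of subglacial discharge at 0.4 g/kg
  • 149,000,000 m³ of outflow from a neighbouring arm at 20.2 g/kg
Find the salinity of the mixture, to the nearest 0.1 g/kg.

19.4 g/kg

Salt balance:
salt = 178,000,000×29.5 + 421,000,000×34.6 + 438,000,000×0.4 + 149,000,000×20.2 = 5,251,000,000 + 14,566,600,000 + 175,200,000 + 3,009,800,000 = 23,002,600,000
volume = 178,000,000 + 421,000,000 + 438,000,000 + 149,000,000 = 1,186,000,000 m³
S = 23,002,600,000 / 1,186,000,000 = 19.395 g/kg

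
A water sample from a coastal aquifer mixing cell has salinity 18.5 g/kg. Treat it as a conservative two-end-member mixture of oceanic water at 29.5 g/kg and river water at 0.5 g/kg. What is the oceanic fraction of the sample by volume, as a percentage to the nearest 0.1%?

Let g be the oceanic fraction. Salt balance per unit volume:
g×29.5 + (1−g)×0.5 = 18.5
g = (18.5 − 0.5) / (29.5 − 0.5) = 18/29 = 0.6207

62.1%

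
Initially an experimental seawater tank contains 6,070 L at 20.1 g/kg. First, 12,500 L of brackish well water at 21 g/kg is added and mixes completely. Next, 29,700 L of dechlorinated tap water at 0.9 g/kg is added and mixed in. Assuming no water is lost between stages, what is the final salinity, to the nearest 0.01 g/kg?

8.52 g/kg

By conservation of dissolved salt,
Initial salt = 6,070×20.1 = 122,007
After stage 1: salt = 122,007 + 12,500×21 = 384,507; volume = 18,570 L; S = 20.706 g/kg
After stage 2: salt = 384,507 + 29,700×0.9 = 411,237; volume = 48,270 L
S = 411,237 / 48,270 = 8.5195 g/kg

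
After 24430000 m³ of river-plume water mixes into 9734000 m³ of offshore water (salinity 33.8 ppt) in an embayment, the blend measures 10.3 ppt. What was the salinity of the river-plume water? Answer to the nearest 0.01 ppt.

0.94 ppt

Salt balance: 9,734,000×33.8 + 24,430,000×S = 34,164,000×10.3
329,009,200 + 24,430,000·S = 351,889,200
S = (351,889,200 − 329,009,200) / 24,430,000 = 0.9366 ppt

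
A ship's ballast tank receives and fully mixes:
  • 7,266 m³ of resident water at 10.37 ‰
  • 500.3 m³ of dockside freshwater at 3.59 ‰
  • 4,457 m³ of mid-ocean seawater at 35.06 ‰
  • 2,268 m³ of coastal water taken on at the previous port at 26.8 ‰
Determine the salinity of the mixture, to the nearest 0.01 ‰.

By conservation of dissolved salt,
salt = 7,266×10.37 + 500.3×3.59 + 4,457×35.06 + 2,268×26.8 = 75,348.42 + 1,796.077 + 156,262.42 + 60,782.4 = 294,189.317
volume = 7,266 + 500.3 + 4,457 + 2,268 = 14,491.3 m³
S = 294,189.317 / 14,491.3 = 20.3011 ‰

20.30 ‰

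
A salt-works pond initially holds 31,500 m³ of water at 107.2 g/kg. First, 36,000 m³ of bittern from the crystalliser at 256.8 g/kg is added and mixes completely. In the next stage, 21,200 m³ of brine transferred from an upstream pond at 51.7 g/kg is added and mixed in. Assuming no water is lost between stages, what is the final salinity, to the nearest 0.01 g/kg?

Mass of salt is conserved:
Initial salt = 31,500×107.2 = 3,376,800
After stage 1: salt = 3,376,800 + 36,000×256.8 = 12,621,600; volume = 67,500 m³; S = 186.987 g/kg
After stage 2: salt = 12,621,600 + 21,200×51.7 = 13,717,640; volume = 88,700 m³
S = 13,717,640 / 88,700 = 154.6521 g/kg

154.65 g/kg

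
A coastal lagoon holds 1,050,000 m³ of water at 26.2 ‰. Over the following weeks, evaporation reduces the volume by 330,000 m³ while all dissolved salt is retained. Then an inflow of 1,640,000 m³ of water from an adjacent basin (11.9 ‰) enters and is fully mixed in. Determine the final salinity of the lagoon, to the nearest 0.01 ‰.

19.93 ‰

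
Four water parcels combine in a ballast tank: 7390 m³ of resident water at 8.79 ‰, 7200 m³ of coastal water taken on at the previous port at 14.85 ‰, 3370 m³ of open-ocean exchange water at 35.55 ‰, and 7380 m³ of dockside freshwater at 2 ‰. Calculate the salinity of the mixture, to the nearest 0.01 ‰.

12.09 ‰

Mass of salt is conserved:
salt = 7,390×8.79 + 7,200×14.85 + 3,370×35.55 + 7,380×2 = 64,958.1 + 106,920 + 119,803.5 + 14,760 = 306,441.6
volume = 7,390 + 7,200 + 3,370 + 7,380 = 25,340 m³
S = 306,441.6 / 25,340 = 12.0932 ‰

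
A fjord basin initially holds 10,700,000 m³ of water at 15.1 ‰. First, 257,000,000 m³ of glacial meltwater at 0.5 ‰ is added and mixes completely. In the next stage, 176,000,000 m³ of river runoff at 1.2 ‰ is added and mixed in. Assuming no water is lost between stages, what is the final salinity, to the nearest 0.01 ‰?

1.13 ‰

Salt balance:
Initial salt = 10,700,000×15.1 = 161,570,000
After stage 1: salt = 161,570,000 + 257,000,000×0.5 = 290,070,000; volume = 267,700,000 m³; S = 1.084 ‰
After stage 2: salt = 290,070,000 + 176,000,000×1.2 = 501,270,000; volume = 443,700,000 m³
S = 501,270,000 / 443,700,000 = 1.1297 ‰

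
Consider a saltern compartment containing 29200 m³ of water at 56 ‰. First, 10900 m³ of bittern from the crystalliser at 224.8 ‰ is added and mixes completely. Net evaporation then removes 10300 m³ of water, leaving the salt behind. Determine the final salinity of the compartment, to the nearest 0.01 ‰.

137.10 ‰

After mixing: salt = 29,200×56 + 10,900×224.8 = 4,085,520; volume = 40,100 m³
After evaporation: salt unchanged = 4,085,520; volume = 40,100 − 10,300 = 29,800 m³
S = 4,085,520 / 29,800 = 137.098 ‰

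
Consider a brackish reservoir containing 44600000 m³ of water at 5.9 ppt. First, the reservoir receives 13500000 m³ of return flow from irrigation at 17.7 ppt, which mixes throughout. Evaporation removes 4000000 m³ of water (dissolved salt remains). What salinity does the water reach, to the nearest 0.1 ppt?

9.3 ppt

After mixing: salt = 44,600,000×5.9 + 13,500,000×17.7 = 502,090,000; volume = 58,100,000 m³
After evaporation: salt unchanged = 502,090,000; volume = 58,100,000 − 4,000,000 = 54,100,000 m³
S = 502,090,000 / 54,100,000 = 9.2808 ppt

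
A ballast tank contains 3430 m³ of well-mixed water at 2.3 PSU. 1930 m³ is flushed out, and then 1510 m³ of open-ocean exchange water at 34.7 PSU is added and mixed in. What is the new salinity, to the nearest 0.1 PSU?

Remaining after removal: 1,500 m³ at 2.3 PSU (salt = 3,450)
After addition: salt = 3,450 + 1,510×34.7 = 55,847; volume = 3,010 m³
S = 55,847 / 3,010 = 18.5538 PSU

18.6 PSU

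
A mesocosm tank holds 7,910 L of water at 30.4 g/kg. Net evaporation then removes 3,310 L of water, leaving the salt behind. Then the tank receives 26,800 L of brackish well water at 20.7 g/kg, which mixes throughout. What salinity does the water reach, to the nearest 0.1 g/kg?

25.3 g/kg

After evaporation: salt = 7,910×30.4 = 240,464; volume = 7,910 − 3,310 = 4,600 L
After mixing: salt = 240,464 + 26,800×20.7 = 795,224; volume = 4,600 + 26,800 = 31,400 L
S = 795,224 / 31,400 = 25.3256 g/kg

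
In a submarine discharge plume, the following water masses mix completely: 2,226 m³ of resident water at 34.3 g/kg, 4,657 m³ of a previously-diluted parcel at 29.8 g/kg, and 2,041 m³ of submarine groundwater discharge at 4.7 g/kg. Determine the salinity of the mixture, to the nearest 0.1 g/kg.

25.2 g/kg

Weighted by volume,
salt = 2,226×34.3 + 4,657×29.8 + 2,041×4.7 = 76,351.8 + 138,778.6 + 9,592.7 = 224,723.1
volume = 2,226 + 4,657 + 2,041 = 8,924 m³
S = 224,723.1 / 8,924 = 25.182 g/kg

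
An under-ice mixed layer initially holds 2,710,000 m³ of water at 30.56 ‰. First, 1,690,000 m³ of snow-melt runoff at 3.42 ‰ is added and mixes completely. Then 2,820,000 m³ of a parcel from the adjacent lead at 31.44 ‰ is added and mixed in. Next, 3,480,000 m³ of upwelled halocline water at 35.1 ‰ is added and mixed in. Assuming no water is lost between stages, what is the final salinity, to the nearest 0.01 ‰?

Total salt / total volume:
Initial salt = 2,710,000×30.56 = 82,817,600
After stage 1: salt = 82,817,600 + 1,690,000×3.42 = 88,597,400; volume = 4,400,000 m³; S = 20.136 ‰
After stage 2: salt = 88,597,400 + 2,820,000×31.44 = 177,258,200; volume = 7,220,000 m³; S = 24.551 ‰
After stage 3: salt = 177,258,200 + 3,480,000×35.1 = 299,406,200; volume = 10,700,000 m³
S = 299,406,200 / 10,700,000 = 27.9819 ‰

27.98 ‰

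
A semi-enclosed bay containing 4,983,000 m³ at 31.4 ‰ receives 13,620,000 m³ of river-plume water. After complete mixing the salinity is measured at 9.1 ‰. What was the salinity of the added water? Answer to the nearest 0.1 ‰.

Salt balance: 4,983,000×31.4 + 13,620,000×S = 18,603,000×9.1
156,466,200 + 13,620,000·S = 169,287,300
S = (169,287,300 − 156,466,200) / 13,620,000 = 0.9413 ‰

0.9 ‰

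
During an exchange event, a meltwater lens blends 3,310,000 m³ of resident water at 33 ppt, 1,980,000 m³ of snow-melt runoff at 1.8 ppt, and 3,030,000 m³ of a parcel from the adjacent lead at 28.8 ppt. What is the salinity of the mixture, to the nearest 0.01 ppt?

24.05 ppt

Weighted by volume,
salt = 3,310,000×33 + 1,980,000×1.8 + 3,030,000×28.8 = 109,230,000 + 3,564,000 + 87,264,000 = 200,058,000
volume = 3,310,000 + 1,980,000 + 3,030,000 = 8,320,000 m³
S = 200,058,000 / 8,320,000 = 24.0454 ppt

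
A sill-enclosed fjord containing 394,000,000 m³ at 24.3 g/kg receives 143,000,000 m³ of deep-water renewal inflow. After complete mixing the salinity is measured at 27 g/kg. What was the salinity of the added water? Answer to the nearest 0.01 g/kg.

34.44 g/kg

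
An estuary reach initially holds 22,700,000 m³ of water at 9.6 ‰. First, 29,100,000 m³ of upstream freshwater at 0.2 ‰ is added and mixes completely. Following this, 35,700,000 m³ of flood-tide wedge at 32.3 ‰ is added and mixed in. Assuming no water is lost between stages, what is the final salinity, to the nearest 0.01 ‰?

15.74 ‰

Weighted by volume,
Initial salt = 22,700,000×9.6 = 217,920,000
After stage 1: salt = 217,920,000 + 29,100,000×0.2 = 223,740,000; volume = 51,800,000 m³; S = 4.319 ‰
After stage 2: salt = 223,740,000 + 35,700,000×32.3 = 1,376,850,000; volume = 87,500,000 m³
S = 1,376,850,000 / 87,500,000 = 15.7354 ‰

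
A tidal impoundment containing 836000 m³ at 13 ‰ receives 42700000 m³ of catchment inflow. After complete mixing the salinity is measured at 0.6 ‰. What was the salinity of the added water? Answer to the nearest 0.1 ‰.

0.4 ‰

Salt balance: 836,000×13 + 42,700,000×S = 43,536,000×0.6
10,868,000 + 42,700,000·S = 26,121,600
S = (26,121,600 − 10,868,000) / 42,700,000 = 0.3572 ‰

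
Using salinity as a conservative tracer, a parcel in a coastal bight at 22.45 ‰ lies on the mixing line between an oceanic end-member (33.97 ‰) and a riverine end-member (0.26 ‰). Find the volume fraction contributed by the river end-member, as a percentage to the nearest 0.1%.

Let f be the freshwater fraction. Salt balance per unit volume:
f×0.26 + (1−f)×33.97 = 22.45
f = (33.97 − 22.45) / (33.97 − 0.26) = 11.52/33.71 = 0.3417

34.2%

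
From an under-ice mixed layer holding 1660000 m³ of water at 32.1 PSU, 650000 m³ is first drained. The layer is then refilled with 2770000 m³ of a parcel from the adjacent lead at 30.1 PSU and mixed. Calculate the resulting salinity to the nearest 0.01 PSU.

30.63 PSU

Remaining after removal: 1,010,000 m³ at 32.1 PSU (salt = 32,421,000)
After addition: salt = 32,421,000 + 2,770,000×30.1 = 115,798,000; volume = 3,780,000 m³
S = 115,798,000 / 3,780,000 = 30.6344 PSU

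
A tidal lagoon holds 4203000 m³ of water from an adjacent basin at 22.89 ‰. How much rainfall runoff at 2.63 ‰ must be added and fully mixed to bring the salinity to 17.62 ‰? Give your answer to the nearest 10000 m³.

Salt balance: 4,203,000×22.89 + V×2.63 = (4,203,000+V)×17.62
96,206,670 + 2.63V = 74,056,860 + 17.62V
22,149,810 = 14.99V
V = 1,477,639.09 m³

1480000 m³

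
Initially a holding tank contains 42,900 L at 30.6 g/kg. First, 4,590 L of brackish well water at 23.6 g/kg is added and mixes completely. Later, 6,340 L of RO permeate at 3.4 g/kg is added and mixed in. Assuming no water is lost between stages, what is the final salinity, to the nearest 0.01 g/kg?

Salt balance:
Initial salt = 42,900×30.6 = 1,312,740
After stage 1: salt = 1,312,740 + 4,590×23.6 = 1,421,064; volume = 47,490 L; S = 29.923 g/kg
After stage 2: salt = 1,421,064 + 6,340×3.4 = 1,442,620; volume = 53,830 L
S = 1,442,620 / 53,830 = 26.7996 g/kg

26.80 g/kg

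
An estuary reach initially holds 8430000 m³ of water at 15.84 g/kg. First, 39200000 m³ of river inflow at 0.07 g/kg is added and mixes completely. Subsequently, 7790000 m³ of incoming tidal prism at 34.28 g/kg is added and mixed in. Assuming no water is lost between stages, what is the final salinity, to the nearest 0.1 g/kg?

Total salt / total volume:
Initial salt = 8,430,000×15.84 = 133,531,200
After stage 1: salt = 133,531,200 + 39,200,000×0.07 = 136,275,200; volume = 47,630,000 m³; S = 2.861 g/kg
After stage 2: salt = 136,275,200 + 7,790,000×34.28 = 403,316,400; volume = 55,420,000 m³
S = 403,316,400 / 55,420,000 = 7.2775 g/kg

7.3 g/kg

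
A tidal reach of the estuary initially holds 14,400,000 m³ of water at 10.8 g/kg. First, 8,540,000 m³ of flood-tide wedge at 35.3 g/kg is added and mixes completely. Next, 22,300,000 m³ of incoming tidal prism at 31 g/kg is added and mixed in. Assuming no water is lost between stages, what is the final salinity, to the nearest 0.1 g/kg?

Mass of salt is conserved:
Initial salt = 14,400,000×10.8 = 155,520,000
After stage 1: salt = 155,520,000 + 8,540,000×35.3 = 456,982,000; volume = 22,940,000 m³; S = 19.921 g/kg
After stage 2: salt = 456,982,000 + 22,300,000×31 = 1,148,282,000; volume = 45,240,000 m³
S = 1,148,282,000 / 45,240,000 = 25.382 g/kg

25.4 g/kg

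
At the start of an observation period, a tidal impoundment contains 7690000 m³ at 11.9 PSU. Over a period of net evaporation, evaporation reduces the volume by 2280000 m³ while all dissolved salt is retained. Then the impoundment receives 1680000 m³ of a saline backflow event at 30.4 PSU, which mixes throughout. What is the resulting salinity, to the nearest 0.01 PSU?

After evaporation: salt = 7,690,000×11.9 = 91,511,000; volume = 7,690,000 − 2,280,000 = 5,410,000 m³
After mixing: salt = 91,511,000 + 1,680,000×30.4 = 142,583,000; volume = 5,410,000 + 1,680,000 = 7,090,000 m³
S = 142,583,000 / 7,090,000 = 20.1104 PSU

20.11 PSU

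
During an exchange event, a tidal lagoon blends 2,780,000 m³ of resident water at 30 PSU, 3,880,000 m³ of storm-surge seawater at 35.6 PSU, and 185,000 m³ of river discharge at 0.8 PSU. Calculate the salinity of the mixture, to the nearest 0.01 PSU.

Salt balance:
salt = 2,780,000×30 + 3,880,000×35.6 + 185,000×0.8 = 83,400,000 + 138,128,000 + 148,000 = 221,676,000
volume = 2,780,000 + 3,880,000 + 185,000 = 6,845,000 m³
S = 221,676,000 / 6,845,000 = 32.3851 PSU

32.39 PSU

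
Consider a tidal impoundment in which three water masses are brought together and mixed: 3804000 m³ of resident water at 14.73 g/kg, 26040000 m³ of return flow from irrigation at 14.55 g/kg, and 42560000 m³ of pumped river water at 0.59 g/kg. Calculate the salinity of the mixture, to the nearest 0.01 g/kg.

By conservation of dissolved salt,
salt = 3,804,000×14.73 + 26,040,000×14.55 + 42,560,000×0.59 = 56,032,920 + 378,882,000 + 25,110,400 = 460,025,320
volume = 3,804,000 + 26,040,000 + 42,560,000 = 72,404,000 m³
S = 460,025,320 / 72,404,000 = 6.3536 g/kg

6.35 g/kg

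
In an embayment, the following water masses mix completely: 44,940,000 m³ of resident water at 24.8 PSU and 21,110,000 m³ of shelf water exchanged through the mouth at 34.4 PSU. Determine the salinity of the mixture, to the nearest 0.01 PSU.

27.87 PSU

Salt balance:
salt = 44,940,000×24.8 + 21,110,000×34.4 = 1,114,512,000 + 726,184,000 = 1,840,696,000
volume = 44,940,000 + 21,110,000 = 66,050,000 m³
S = 1,840,696,000 / 66,050,000 = 27.8682 PSU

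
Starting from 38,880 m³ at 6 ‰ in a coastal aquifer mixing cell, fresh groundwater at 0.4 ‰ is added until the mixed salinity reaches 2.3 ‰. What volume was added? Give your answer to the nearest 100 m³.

Salt balance: 38,880×6 + V×0.4 = (38,880+V)×2.3
233,280 + 0.4V = 89,424 + 2.3V
143,856 = 1.9V
V = 75,713.68 m³

75700 m³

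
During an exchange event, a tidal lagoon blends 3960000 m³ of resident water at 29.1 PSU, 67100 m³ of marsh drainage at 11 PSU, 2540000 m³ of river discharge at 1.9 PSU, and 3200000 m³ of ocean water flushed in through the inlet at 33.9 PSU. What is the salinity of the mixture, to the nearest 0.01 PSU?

By conservation of dissolved salt,
salt = 3,960,000×29.1 + 67,100×11 + 2,540,000×1.9 + 3,200,000×33.9 = 115,236,000 + 738,100 + 4,826,000 + 108,480,000 = 229,280,100
volume = 3,960,000 + 67,100 + 2,540,000 + 3,200,000 = 9,767,100 m³
S = 229,280,100 / 9,767,100 = 23.4747 PSU

23.47 PSU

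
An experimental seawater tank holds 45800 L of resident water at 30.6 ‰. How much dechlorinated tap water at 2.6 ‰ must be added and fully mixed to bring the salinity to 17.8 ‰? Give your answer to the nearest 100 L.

38600 L

Salt balance: 45,800×30.6 + V×2.6 = (45,800+V)×17.8
1,401,480 + 2.6V = 815,240 + 17.8V
586,240 = 15.2V
V = 38,568.42 L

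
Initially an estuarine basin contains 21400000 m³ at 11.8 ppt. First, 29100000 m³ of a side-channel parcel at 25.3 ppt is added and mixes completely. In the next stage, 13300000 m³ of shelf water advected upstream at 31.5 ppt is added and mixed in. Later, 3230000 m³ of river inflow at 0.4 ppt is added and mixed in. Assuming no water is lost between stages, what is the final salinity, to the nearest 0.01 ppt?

21.02 ppt

By conservation of dissolved salt,
Initial salt = 21,400,000×11.8 = 252,520,000
After stage 1: salt = 252,520,000 + 29,100,000×25.3 = 988,750,000; volume = 50,500,000 m³; S = 19.579 ppt
After stage 2: salt = 988,750,000 + 13,300,000×31.5 = 1,407,700,000; volume = 63,800,000 m³; S = 22.064 ppt
After stage 3: salt = 1,407,700,000 + 3,230,000×0.4 = 1,408,992,000; volume = 67,030,000 m³
S = 1,408,992,000 / 67,030,000 = 21.0203 ppt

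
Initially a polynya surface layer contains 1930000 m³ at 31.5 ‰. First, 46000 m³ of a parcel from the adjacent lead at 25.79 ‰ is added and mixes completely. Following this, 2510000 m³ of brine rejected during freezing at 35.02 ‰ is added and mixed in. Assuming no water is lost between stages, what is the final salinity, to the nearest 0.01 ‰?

Mass of salt is conserved:
Initial salt = 1,930,000×31.5 = 60,795,000
After stage 1: salt = 60,795,000 + 46,000×25.79 = 61,981,340; volume = 1,976,000 m³; S = 31.367 ‰
After stage 2: salt = 61,981,340 + 2,510,000×35.02 = 149,881,540; volume = 4,486,000 m³
S = 149,881,540 / 4,486,000 = 33.411 ‰

33.41 ‰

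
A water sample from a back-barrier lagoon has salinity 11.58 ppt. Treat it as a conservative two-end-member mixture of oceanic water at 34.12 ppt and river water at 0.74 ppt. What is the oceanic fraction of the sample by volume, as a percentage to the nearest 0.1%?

32.5%

Let g be the oceanic fraction. Salt balance per unit volume:
g×34.12 + (1−g)×0.74 = 11.58
g = (11.58 − 0.74) / (34.12 − 0.74) = 10.84/33.38 = 0.3247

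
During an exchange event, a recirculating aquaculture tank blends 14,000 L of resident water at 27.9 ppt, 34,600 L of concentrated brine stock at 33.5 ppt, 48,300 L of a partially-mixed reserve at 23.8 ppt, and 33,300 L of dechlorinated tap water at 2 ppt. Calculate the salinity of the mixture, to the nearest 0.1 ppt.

21.2 ppt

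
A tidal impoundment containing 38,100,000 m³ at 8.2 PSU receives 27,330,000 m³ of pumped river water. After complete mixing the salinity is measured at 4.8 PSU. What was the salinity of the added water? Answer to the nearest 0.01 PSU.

0.06 PSU

Salt balance: 38,100,000×8.2 + 27,330,000×S = 65,430,000×4.8
312,420,000 + 27,330,000·S = 314,064,000
S = (314,064,000 − 312,420,000) / 27,330,000 = 0.0602 PSU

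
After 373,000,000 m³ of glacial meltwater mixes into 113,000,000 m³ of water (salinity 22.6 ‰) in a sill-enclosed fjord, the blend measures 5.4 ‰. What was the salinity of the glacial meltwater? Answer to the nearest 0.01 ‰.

Salt balance: 113,000,000×22.6 + 373,000,000×S = 486,000,000×5.4
2,553,800,000 + 373,000,000·S = 2,624,400,000
S = (2,624,400,000 − 2,553,800,000) / 373,000,000 = 0.1893 ‰

0.19 ‰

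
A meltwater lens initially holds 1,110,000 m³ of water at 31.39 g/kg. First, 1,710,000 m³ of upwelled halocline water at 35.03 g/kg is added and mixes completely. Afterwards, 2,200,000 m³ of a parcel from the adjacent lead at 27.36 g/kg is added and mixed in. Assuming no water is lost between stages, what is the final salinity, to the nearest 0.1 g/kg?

Weighted by volume,
Initial salt = 1,110,000×31.39 = 34,842,900
After stage 1: salt = 34,842,900 + 1,710,000×35.03 = 94,744,200; volume = 2,820,000 m³; S = 33.597 g/kg
After stage 2: salt = 94,744,200 + 2,200,000×27.36 = 154,936,200; volume = 5,020,000 m³
S = 154,936,200 / 5,020,000 = 30.8638 g/kg

30.9 g/kg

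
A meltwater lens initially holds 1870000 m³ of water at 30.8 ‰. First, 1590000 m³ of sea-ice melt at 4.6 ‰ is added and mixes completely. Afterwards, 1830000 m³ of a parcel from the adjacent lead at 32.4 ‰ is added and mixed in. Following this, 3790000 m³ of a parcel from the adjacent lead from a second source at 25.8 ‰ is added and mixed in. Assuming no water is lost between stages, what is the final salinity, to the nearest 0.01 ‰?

Salt balance:
Initial salt = 1,870,000×30.8 = 57,596,000
After stage 1: salt = 57,596,000 + 1,590,000×4.6 = 64,910,000; volume = 3,460,000 m³; S = 18.76 ‰
After stage 2: salt = 64,910,000 + 1,830,000×32.4 = 124,202,000; volume = 5,290,000 m³; S = 23.479 ‰
After stage 3: salt = 124,202,000 + 3,790,000×25.8 = 221,984,000; volume = 9,080,000 m³
S = 221,984,000 / 9,080,000 = 24.4476 ‰

24.45 ‰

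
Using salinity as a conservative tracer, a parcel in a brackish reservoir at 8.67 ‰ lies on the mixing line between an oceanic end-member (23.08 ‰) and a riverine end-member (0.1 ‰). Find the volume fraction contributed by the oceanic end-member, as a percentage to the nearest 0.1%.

Let g be the oceanic fraction. Salt balance per unit volume:
g×23.08 + (1−g)×0.1 = 8.67
g = (8.67 − 0.1) / (23.08 − 0.1) = 8.57/22.98 = 0.3729

37.3%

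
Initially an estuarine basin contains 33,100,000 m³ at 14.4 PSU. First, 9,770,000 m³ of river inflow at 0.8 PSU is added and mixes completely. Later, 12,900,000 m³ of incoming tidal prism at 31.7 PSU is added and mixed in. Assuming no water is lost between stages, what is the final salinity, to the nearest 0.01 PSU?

16.02 PSU

Salt balance:
Initial salt = 33,100,000×14.4 = 476,640,000
After stage 1: salt = 476,640,000 + 9,770,000×0.8 = 484,456,000; volume = 42,870,000 m³; S = 11.301 PSU
After stage 2: salt = 484,456,000 + 12,900,000×31.7 = 893,386,000; volume = 55,770,000 m³
S = 893,386,000 / 55,770,000 = 16.0191 PSU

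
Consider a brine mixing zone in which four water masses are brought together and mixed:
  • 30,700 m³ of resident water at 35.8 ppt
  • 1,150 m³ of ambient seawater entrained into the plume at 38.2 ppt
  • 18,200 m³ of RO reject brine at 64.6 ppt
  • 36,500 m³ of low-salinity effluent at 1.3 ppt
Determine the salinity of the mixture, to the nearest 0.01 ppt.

27.34 ppt

By conservation of dissolved salt,
salt = 30,700×35.8 + 1,150×38.2 + 18,200×64.6 + 36,500×1.3 = 1,099,060 + 43,930 + 1,175,720 + 47,450 = 2,366,160
volume = 30,700 + 1,150 + 18,200 + 36,500 = 86,550 m³
S = 2,366,160 / 86,550 = 27.3386 ppt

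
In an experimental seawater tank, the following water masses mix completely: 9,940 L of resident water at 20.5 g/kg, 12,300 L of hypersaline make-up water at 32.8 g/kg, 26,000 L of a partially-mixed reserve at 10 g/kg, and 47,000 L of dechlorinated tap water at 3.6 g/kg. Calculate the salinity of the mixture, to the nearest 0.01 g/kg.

10.88 g/kg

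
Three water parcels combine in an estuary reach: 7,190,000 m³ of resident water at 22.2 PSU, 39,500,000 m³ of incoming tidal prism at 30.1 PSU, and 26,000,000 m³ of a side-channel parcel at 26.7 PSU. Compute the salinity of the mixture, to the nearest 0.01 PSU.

Mass of salt is conserved:
salt = 7,190,000×22.2 + 39,500,000×30.1 + 26,000,000×26.7 = 159,618,000 + 1,188,950,000 + 694,200,000 = 2,042,768,000
volume = 7,190,000 + 39,500,000 + 26,000,000 = 72,690,000 m³
S = 2,042,768,000 / 72,690,000 = 28.1025 PSU

28.10 PSU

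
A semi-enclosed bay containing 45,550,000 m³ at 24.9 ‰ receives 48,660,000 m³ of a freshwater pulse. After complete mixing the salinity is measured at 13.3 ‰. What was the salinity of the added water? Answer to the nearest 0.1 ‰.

2.4 ‰

Salt balance: 45,550,000×24.9 + 48,660,000×S = 94,210,000×13.3
1,134,195,000 + 48,660,000·S = 1,252,993,000
S = (1,252,993,000 − 1,134,195,000) / 48,660,000 = 2.4414 ‰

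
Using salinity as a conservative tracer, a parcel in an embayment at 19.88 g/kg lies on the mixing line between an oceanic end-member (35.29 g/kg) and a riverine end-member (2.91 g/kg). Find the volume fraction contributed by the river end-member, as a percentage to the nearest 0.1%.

Let f be the freshwater fraction. Salt balance per unit volume:
f×2.91 + (1−f)×35.29 = 19.88
f = (35.29 − 19.88) / (35.29 − 2.91) = 15.41/32.38 = 0.4759

47.6%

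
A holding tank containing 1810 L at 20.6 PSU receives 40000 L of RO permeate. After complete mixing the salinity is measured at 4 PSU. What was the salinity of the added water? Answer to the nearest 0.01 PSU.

3.25 PSU

Salt balance: 1,810×20.6 + 40,000×S = 41,810×4
37,286 + 40,000·S = 167,240
S = (167,240 − 37,286) / 40,000 = 3.2489 PSU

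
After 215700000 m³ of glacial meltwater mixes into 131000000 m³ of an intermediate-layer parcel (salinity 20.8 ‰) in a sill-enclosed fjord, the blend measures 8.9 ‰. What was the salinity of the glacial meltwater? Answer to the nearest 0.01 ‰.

1.67 ‰

Salt balance: 131,000,000×20.8 + 215,700,000×S = 346,700,000×8.9
2,724,800,000 + 215,700,000·S = 3,085,630,000
S = (3,085,630,000 − 2,724,800,000) / 215,700,000 = 1.6728 ‰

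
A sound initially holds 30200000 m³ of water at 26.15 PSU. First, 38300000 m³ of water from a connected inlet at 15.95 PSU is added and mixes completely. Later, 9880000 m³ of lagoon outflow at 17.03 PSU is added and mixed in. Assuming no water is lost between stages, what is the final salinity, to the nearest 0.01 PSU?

20.02 PSU

Total salt / total volume:
Initial salt = 30,200,000×26.15 = 789,730,000
After stage 1: salt = 789,730,000 + 38,300,000×15.95 = 1,400,615,000; volume = 68,500,000 m³; S = 20.447 PSU
After stage 2: salt = 1,400,615,000 + 9,880,000×17.03 = 1,568,871,400; volume = 78,380,000 m³
S = 1,568,871,400 / 78,380,000 = 20.0162 PSU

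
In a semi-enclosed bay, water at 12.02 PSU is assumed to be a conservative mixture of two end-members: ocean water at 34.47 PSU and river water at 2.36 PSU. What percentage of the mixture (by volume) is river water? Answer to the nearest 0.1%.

Let f be the freshwater fraction. Salt balance per unit volume:
f×2.36 + (1−f)×34.47 = 12.02
f = (34.47 − 12.02) / (34.47 − 2.36) = 22.45/32.11 = 0.6992

69.9%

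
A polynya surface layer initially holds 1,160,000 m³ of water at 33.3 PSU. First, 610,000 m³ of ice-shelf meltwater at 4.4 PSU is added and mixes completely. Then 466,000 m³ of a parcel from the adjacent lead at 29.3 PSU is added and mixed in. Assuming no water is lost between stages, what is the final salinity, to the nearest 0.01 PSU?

By conservation of dissolved salt,
Initial salt = 1,160,000×33.3 = 38,628,000
After stage 1: salt = 38,628,000 + 610,000×4.4 = 41,312,000; volume = 1,770,000 m³; S = 23.34 PSU
After stage 2: salt = 41,312,000 + 466,000×29.3 = 54,965,800; volume = 2,236,000 m³
S = 54,965,800 / 2,236,000 = 24.5822 PSU

24.58 PSU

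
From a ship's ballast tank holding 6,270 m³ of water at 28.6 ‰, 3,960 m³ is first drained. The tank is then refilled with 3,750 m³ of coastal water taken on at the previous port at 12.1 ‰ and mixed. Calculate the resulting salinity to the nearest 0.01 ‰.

Remaining after removal: 2,310 m³ at 28.6 ‰ (salt = 66,066)
After addition: salt = 66,066 + 3,750×12.1 = 111,441; volume = 6,060 m³
S = 111,441 / 6,060 = 18.3896 ‰

18.39 ‰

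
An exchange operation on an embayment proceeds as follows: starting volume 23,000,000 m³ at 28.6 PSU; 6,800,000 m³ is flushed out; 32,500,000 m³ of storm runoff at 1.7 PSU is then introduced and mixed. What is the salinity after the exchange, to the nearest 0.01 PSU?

10.65 PSU

Remaining after removal: 16,200,000 m³ at 28.6 PSU (salt = 463,320,000)
After addition: salt = 463,320,000 + 32,500,000×1.7 = 518,570,000; volume = 48,700,000 m³
S = 518,570,000 / 48,700,000 = 10.6483 PSU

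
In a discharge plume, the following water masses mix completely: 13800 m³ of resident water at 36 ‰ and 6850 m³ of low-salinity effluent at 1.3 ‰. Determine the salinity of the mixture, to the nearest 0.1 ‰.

Total salt / total volume:
salt = 13,800×36 + 6,850×1.3 = 496,800 + 8,905 = 505,705
volume = 13,800 + 6,850 = 20,650 m³
S = 505,705 / 20,650 = 24.489 ‰

24.5 ‰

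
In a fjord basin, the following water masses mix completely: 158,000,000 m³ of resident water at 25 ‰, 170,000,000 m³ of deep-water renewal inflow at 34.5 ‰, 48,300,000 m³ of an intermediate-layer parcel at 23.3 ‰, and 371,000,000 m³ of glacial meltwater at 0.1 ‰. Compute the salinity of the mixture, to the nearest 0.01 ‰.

Conserving salt mass:
salt = 158,000,000×25 + 170,000,000×34.5 + 48,300,000×23.3 + 371,000,000×0.1 = 3,950,000,000 + 5,865,000,000 + 1,125,390,000 + 37,100,000 = 10,977,490,000
volume = 158,000,000 + 170,000,000 + 48,300,000 + 371,000,000 = 747,300,000 m³
S = 10,977,490,000 / 747,300,000 = 14.6895 ‰

14.69 ‰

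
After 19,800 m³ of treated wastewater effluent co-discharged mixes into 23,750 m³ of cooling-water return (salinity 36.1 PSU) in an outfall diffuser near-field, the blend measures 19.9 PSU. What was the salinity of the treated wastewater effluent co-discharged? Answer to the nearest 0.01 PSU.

Salt balance: 23,750×36.1 + 19,800×S = 43,550×19.9
857,375 + 19,800·S = 866,645
S = (866,645 − 857,375) / 19,800 = 0.4682 PSU

0.47 PSU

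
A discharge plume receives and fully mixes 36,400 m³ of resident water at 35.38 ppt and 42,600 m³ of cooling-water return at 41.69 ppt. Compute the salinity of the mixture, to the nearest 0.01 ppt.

38.78 ppt

By conservation of dissolved salt,
salt = 36,400×35.38 + 42,600×41.69 = 1,287,832 + 1,775,994 = 3,063,826
volume = 36,400 + 42,600 = 79,000 m³
S = 3,063,826 / 79,000 = 38.7826 ppt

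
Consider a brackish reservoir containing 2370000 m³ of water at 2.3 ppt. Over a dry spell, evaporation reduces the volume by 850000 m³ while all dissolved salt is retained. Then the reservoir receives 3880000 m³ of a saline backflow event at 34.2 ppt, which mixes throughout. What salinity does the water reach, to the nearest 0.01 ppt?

After evaporation: salt = 2,370,000×2.3 = 5,451,000; volume = 2,370,000 − 850,000 = 1,520,000 m³
After mixing: salt = 5,451,000 + 3,880,000×34.2 = 138,147,000; volume = 1,520,000 + 3,880,000 = 5,400,000 m³
S = 138,147,000 / 5,400,000 = 25.5828 ppt

25.58 ppt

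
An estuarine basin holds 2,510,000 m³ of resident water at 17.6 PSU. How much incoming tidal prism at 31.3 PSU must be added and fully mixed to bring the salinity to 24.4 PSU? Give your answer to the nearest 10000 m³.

Salt balance: 2,510,000×17.6 + V×31.3 = (2,510,000+V)×24.4
44,176,000 + 31.3V = 61,244,000 + 24.4V
17,068,000 = 6.9V
V = 2,473,623.19 m³

2470000 m³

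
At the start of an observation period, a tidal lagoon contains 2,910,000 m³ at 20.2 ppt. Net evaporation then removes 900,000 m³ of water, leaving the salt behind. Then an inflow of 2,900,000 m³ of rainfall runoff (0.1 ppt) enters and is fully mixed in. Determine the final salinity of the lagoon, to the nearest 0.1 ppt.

12.0 ppt

After evaporation: salt = 2,910,000×20.2 = 58,782,000; volume = 2,910,000 − 900,000 = 2,010,000 m³
After mixing: salt = 58,782,000 + 2,900,000×0.1 = 59,072,000; volume = 2,010,000 + 2,900,000 = 4,910,000 m³
S = 59,072,000 / 4,910,000 = 12.031 ppt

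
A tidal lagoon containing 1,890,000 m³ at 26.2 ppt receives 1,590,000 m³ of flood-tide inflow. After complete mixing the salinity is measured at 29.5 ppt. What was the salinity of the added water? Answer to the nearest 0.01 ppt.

33.42 ppt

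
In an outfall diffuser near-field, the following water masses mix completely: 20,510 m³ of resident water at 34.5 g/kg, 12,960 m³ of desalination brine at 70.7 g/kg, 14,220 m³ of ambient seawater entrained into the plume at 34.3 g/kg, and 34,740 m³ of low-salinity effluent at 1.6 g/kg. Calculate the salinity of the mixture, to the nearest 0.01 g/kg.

26.29 g/kg

Weighted by volume,
salt = 20,510×34.5 + 12,960×70.7 + 14,220×34.3 + 34,740×1.6 = 707,595 + 916,272 + 487,746 + 55,584 = 2,167,197
volume = 20,510 + 12,960 + 14,220 + 34,740 = 82,430 m³
S = 2,167,197 / 82,430 = 26.2914 g/kg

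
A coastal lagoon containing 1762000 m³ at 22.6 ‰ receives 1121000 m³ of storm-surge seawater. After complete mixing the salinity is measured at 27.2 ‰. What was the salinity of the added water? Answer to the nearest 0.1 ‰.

34.4 ‰

Salt balance: 1,762,000×22.6 + 1,121,000×S = 2,883,000×27.2
39,821,200 + 1,121,000·S = 78,417,600
S = (78,417,600 − 39,821,200) / 1,121,000 = 34.4303 ‰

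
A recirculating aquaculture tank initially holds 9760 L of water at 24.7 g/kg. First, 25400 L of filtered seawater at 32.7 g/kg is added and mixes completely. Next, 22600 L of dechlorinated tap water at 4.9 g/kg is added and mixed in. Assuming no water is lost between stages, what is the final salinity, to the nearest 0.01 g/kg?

20.47 g/kg

Salt balance:
Initial salt = 9,760×24.7 = 241,072
After stage 1: salt = 241,072 + 25,400×32.7 = 1,071,652; volume = 35,160 L; S = 30.479 g/kg
After stage 2: salt = 1,071,652 + 22,600×4.9 = 1,182,392; volume = 57,760 L
S = 1,182,392 / 57,760 = 20.4708 g/kg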